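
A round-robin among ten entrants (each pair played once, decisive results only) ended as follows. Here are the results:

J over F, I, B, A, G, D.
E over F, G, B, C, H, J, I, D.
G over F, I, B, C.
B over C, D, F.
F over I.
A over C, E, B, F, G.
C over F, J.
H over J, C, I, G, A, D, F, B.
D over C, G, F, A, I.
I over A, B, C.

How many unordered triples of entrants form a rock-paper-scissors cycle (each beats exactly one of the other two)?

Win totals: A 5, B 3, C 2, D 5, E 8, F 1, G 4, H 8, I 3, J 6.
An entrant with w wins dominates both others in C(w,2) triples; summing gives 10 + 3 + 1 + 10 + 28 + 0 + 6 + 28 + 3 + 15 = 104 transitive triples.
Total triples C(10,3) = 120, so cyclic triples = 120 − 104 = 16.

16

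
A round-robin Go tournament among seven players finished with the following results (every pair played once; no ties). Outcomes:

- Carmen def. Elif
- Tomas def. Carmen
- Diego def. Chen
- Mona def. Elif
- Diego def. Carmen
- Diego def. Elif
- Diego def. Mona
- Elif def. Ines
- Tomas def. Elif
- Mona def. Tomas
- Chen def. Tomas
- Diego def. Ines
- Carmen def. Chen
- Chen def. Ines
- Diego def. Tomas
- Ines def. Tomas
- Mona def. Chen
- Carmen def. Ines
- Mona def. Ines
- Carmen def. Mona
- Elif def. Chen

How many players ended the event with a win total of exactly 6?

1

Win totals: Diego 6, Mona 4, Elif 2, Carmen 4, Ines 1, Chen 2, Tomas 2.
Exactly 6: Diego — 1 player.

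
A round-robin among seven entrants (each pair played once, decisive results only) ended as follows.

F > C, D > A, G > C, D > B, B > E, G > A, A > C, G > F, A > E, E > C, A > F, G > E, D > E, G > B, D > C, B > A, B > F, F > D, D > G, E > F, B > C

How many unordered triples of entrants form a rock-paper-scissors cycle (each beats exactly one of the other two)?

4

Win totals: A 3, B 4, C 0, D 5, E 2, F 2, G 5.
An entrant with w wins dominates both others in C(w,2) triples; summing gives 3 + 6 + 0 + 10 + 1 + 1 + 10 = 31 transitive triples.
Total triples C(7,3) = 35, so cyclic triples = 35 − 31 = 4.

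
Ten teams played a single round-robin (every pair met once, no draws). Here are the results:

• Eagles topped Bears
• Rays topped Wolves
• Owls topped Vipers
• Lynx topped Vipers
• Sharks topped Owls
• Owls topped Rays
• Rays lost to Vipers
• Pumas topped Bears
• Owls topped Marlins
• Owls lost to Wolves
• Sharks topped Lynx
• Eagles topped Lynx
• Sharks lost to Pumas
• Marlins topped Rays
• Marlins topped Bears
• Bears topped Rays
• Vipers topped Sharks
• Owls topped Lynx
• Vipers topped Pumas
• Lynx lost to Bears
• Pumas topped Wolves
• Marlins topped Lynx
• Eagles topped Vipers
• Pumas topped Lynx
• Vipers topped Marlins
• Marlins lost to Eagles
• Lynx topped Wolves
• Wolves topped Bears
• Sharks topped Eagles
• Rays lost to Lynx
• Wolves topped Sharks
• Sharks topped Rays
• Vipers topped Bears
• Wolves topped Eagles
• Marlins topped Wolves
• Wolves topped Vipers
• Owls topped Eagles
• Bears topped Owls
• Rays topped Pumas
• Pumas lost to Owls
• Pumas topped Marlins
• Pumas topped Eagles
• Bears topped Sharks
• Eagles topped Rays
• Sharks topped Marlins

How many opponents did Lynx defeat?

Lynx's results: beat Vipers, Rays, Wolves; lost to Sharks, Owls, Bears, Pumas, Marlins, Eagles.
That is 3 wins.

3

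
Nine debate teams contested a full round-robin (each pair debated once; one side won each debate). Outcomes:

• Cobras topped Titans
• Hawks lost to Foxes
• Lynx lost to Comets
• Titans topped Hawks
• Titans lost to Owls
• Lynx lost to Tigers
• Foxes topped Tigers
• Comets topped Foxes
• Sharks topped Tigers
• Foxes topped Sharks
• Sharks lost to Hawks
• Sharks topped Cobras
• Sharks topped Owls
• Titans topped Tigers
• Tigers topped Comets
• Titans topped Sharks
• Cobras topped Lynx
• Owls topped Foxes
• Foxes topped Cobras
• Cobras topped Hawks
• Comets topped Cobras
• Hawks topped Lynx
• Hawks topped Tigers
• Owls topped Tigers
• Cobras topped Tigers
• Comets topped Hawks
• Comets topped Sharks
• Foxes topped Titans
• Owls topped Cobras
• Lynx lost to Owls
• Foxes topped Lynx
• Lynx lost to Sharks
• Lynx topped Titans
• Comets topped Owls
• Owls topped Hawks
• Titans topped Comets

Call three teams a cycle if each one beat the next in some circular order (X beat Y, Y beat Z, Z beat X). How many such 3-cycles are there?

Win totals: Cobras 4, Sharks 4, Tigers 2, Owls 6, Foxes 6, Titans 4, Hawks 3, Lynx 1, Comets 6.
A team with w wins dominates both others in C(w,2) triples; summing gives 6 + 6 + 1 + 15 + 15 + 6 + 3 + 0 + 15 = 67 transitive triples.
Total triples C(9,3) = 84, so cyclic triples = 84 − 67 = 17.

17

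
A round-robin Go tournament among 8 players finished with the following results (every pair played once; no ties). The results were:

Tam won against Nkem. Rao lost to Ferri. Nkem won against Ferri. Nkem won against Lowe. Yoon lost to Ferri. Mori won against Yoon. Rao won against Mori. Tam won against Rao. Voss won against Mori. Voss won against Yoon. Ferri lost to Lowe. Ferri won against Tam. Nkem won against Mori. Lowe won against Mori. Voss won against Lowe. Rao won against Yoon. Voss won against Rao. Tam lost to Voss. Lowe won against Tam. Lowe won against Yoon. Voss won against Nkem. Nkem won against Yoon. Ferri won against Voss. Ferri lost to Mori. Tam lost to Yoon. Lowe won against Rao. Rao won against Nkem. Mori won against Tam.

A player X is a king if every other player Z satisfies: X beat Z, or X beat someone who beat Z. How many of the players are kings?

Ferri reaches everyone (king).
Mori cannot reach Lowe in two steps.
Tam cannot reach Voss in two steps.
Lowe reaches everyone (king).
Rao cannot reach Voss in two steps.
Nkem reaches everyone (king).
Voss reaches everyone (king).
Yoon cannot reach Ferri, Mori, Lowe, Voss in two steps.
Kings: Ferri, Lowe, Nkem, Voss — 4.

4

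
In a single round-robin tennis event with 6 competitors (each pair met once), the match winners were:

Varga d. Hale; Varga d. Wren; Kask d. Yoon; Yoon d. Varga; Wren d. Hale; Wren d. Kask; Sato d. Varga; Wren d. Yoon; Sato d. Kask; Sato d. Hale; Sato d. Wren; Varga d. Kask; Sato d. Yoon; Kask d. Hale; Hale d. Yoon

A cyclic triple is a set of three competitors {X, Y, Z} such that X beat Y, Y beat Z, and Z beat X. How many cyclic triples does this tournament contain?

Of the C(6,3) = 20 triples, the cyclic ones are: {Hale, Yoon, Varga}; {Yoon, Kask, Varga}; {Yoon, Varga, Wren}.
That is 3.

3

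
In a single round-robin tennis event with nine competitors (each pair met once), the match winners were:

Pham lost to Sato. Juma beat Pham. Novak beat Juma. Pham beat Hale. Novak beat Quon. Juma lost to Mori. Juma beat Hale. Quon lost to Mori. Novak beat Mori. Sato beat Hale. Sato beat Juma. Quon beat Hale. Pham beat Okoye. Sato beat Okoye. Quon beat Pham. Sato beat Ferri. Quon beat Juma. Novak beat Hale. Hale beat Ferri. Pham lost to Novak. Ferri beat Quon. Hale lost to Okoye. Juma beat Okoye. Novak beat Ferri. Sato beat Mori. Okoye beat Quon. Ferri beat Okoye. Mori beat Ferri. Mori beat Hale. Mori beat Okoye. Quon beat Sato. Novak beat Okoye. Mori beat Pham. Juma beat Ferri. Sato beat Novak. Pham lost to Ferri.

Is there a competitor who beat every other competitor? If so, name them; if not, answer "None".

None

Highest win total is Sato with 7 (out of 8 possible).
Sato lost to Quon, so no competitor went undefeated.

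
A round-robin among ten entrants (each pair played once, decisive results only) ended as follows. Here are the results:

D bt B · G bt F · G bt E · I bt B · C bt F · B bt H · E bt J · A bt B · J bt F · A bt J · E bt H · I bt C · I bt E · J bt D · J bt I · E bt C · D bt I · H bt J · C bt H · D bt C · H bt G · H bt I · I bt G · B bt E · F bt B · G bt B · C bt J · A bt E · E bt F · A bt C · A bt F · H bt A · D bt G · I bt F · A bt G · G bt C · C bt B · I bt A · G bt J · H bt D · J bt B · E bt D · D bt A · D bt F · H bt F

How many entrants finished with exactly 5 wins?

Win totals: A 6, B 2, C 4, D 6, E 5, F 1, G 5, H 6, I 6, J 4.
Exactly 5: E, G — 2 entrants.

2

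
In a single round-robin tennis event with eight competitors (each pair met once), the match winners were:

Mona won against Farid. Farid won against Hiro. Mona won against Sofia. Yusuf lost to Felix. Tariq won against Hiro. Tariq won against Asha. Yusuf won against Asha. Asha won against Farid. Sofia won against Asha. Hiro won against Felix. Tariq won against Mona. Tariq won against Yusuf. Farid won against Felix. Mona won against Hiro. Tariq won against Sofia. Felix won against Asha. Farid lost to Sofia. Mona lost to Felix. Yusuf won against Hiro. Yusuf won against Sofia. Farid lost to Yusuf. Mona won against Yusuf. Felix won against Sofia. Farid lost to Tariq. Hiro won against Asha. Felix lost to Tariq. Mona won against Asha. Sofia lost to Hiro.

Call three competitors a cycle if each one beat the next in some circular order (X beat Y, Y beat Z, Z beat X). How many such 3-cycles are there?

8

Win totals: Asha 1, Farid 2, Mona 5, Hiro 3, Sofia 2, Tariq 7, Yusuf 4, Felix 4.
A competitor with w wins dominates both others in C(w,2) triples; summing gives 0 + 1 + 10 + 3 + 1 + 21 + 6 + 6 = 48 transitive triples.
Total triples C(8,3) = 56, so cyclic triples = 56 − 48 = 8.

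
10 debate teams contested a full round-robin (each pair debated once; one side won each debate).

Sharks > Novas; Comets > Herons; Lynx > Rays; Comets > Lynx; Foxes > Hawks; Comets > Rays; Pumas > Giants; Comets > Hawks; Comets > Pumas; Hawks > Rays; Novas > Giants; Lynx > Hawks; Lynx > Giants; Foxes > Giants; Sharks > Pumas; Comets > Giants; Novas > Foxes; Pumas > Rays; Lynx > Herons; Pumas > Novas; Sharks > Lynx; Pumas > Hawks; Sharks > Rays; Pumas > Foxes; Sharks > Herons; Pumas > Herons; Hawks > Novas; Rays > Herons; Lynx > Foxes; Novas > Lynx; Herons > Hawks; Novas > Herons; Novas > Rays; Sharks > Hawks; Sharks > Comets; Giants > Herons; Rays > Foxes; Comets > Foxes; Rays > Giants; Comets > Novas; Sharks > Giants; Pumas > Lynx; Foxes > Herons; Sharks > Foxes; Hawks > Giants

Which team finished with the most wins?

Win totals: Sharks 9, Pumas 7, Rays 3, Herons 1, Lynx 5, Giants 1, Foxes 3, Novas 5, Hawks 3, Comets 8.
Sharks leads with 9 wins (next highest: 8).

Sharks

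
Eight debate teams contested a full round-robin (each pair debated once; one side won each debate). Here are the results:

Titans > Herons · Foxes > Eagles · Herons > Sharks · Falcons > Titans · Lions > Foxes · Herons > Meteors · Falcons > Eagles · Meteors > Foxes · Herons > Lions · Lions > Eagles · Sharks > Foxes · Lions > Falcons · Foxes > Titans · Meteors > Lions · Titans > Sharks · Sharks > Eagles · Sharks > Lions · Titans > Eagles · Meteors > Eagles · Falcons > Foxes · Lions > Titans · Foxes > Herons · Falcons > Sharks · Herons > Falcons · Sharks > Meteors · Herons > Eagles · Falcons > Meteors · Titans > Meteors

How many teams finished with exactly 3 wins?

Win totals: Foxes 3, Lions 4, Meteors 3, Titans 4, Herons 5, Eagles 0, Falcons 5, Sharks 4.
Exactly 3: Foxes, Meteors — 2 teams.

2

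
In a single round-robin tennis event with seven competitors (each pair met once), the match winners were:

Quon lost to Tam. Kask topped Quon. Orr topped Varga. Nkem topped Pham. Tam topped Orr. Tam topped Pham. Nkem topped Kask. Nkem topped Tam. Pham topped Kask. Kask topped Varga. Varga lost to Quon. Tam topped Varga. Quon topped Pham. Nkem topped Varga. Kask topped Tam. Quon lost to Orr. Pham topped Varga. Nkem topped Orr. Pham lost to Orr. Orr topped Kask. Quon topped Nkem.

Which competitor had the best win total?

Nkem

Win totals: Kask 3, Tam 4, Orr 4, Varga 0, Nkem 5, Pham 2, Quon 3.
Nkem leads with 5 wins (next highest: 4).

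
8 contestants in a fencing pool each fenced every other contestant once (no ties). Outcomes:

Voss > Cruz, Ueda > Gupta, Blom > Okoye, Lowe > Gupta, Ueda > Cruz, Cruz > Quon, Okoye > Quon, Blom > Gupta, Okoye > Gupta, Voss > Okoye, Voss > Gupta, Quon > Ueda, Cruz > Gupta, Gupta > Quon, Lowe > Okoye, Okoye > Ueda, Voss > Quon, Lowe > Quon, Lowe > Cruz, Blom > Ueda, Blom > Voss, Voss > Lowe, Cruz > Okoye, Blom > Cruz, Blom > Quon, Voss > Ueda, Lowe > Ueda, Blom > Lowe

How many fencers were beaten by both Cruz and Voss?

Cruz beat: Gupta, Quon, Okoye.
Voss beat: Gupta, Lowe, Quon, Okoye, Cruz, Ueda.
Both beat: Gupta, Quon, Okoye — 3.

3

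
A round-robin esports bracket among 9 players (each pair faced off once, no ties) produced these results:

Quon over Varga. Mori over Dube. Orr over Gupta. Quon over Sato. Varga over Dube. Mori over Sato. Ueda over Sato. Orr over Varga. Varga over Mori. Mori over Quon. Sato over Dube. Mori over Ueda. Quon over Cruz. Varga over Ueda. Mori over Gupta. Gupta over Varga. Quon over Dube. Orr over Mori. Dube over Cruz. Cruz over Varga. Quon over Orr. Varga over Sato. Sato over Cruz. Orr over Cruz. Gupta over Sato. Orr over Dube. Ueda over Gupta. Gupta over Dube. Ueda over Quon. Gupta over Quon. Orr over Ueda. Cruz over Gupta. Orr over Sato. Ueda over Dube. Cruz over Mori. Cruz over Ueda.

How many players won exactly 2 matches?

1

Win totals: Gupta 4, Varga 4, Ueda 4, Dube 1, Quon 5, Sato 2, Orr 7, Mori 5, Cruz 4.
Exactly 2: Sato — 1 player.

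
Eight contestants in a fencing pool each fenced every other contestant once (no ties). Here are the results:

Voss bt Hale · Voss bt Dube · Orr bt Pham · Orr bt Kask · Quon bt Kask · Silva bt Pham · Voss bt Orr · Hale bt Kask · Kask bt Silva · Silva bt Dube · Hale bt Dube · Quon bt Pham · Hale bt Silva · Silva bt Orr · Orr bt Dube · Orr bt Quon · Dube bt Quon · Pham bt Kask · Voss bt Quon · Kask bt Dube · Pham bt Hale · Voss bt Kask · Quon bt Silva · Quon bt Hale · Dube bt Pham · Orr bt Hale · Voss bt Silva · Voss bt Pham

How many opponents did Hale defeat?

Hale's results: beat Silva, Dube, Kask; lost to Orr, Voss, Pham, Quon.
That is 3 wins.

3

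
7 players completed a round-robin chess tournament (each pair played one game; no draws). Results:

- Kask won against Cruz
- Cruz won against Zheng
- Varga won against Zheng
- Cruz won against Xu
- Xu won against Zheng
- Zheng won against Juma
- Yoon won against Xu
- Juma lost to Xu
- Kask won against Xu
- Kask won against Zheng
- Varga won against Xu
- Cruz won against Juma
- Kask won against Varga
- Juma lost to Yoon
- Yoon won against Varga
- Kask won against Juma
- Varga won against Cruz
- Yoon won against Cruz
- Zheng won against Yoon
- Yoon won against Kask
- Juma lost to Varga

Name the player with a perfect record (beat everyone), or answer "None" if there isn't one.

None

Highest win total is Yoon with 5 (out of 6 possible).
Yoon lost to Zheng, so no player went undefeated.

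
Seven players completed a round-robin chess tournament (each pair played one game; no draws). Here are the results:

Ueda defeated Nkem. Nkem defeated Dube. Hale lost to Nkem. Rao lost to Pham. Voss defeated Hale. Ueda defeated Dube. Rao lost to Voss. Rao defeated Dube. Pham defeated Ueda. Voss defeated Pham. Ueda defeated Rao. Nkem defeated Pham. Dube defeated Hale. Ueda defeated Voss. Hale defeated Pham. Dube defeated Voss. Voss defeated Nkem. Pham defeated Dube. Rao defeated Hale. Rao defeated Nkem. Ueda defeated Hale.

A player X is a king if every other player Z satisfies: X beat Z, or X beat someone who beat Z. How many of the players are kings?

4

Ueda reaches everyone (king).
Rao cannot reach Ueda in two steps.
Hale cannot reach Nkem, Voss in two steps.
Nkem reaches everyone (king).
Voss reaches everyone (king).
Pham reaches everyone (king).
Dube cannot reach Ueda in two steps.
Kings: Ueda, Nkem, Voss, Pham — 4.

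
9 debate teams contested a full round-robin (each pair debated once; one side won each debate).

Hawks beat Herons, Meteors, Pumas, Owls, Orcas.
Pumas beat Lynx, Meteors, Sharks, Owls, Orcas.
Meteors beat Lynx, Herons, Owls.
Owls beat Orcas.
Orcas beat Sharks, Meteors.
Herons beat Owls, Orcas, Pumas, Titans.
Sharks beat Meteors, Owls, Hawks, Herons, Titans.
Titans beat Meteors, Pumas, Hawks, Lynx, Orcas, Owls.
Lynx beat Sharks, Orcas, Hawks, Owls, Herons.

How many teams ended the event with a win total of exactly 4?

Win totals: Pumas 5, Owls 1, Lynx 5, Meteors 3, Orcas 2, Sharks 5, Herons 4, Titans 6, Hawks 5.
Exactly 4: Herons — 1 team.

1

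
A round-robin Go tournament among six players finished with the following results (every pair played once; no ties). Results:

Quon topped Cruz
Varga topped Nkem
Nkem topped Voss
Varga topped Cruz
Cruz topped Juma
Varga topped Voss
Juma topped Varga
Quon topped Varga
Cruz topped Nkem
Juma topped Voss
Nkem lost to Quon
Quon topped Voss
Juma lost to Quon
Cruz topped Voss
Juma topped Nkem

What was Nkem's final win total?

1

Nkem's results: beat Voss; lost to Quon, Juma, Varga, Cruz.
That is 1 win.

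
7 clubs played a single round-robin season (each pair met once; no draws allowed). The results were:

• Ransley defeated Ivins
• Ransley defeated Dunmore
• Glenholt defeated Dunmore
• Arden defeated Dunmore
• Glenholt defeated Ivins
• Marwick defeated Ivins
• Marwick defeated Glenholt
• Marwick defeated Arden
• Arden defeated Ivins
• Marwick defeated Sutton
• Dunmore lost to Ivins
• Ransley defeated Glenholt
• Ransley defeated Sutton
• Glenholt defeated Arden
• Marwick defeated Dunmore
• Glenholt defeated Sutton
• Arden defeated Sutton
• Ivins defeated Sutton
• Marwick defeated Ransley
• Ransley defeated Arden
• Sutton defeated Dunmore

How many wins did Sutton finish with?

1

Sutton's results: beat Dunmore; lost to Glenholt, Ransley, Marwick, Ivins, Arden.
That is 1 win.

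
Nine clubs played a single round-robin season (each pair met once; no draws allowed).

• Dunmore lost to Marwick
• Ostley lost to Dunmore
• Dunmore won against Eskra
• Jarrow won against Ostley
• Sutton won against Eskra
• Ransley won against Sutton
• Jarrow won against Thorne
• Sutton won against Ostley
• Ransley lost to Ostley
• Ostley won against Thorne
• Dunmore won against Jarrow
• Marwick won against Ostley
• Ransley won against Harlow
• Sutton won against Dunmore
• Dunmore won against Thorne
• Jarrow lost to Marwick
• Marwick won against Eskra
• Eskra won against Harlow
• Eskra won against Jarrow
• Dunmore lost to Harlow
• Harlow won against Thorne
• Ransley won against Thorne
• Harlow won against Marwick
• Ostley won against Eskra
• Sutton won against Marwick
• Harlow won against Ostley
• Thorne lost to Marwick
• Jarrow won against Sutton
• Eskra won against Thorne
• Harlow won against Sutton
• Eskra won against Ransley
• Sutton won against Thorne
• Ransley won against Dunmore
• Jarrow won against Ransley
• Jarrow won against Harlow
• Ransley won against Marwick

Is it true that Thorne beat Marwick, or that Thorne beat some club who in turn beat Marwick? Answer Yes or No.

Thorne did not beat Marwick directly.
Thorne beat no one, so there is no intermediate club.

No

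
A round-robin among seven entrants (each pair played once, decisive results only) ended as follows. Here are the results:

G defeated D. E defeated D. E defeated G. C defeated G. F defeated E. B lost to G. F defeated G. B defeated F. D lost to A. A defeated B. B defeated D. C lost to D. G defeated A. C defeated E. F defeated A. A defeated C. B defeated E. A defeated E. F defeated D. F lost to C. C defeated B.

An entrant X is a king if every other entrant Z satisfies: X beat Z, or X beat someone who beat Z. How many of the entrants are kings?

5

A reaches everyone (king).
B reaches everyone (king).
C reaches everyone (king).
D cannot reach A in two steps.
E cannot reach F in two steps.
F reaches everyone (king).
G reaches everyone (king).
Kings: A, B, C, F, G — 5.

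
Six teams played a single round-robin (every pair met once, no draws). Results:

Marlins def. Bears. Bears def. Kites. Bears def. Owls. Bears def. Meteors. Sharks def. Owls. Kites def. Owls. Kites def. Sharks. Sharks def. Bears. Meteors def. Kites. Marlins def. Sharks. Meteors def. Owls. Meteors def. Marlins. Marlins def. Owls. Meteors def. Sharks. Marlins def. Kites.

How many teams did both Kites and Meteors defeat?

2

Kites beat: Sharks, Owls.
Meteors beat: Kites, Sharks, Marlins, Owls.
Both beat: Sharks, Owls — 2.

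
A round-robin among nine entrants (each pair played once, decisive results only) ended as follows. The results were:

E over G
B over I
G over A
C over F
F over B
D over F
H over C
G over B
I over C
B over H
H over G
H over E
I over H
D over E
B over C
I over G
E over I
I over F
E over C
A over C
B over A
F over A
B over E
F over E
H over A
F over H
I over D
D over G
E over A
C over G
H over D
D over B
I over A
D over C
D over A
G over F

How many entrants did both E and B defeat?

3

E beat: A, C, G, I.
B beat: A, C, E, H, I.
Both beat: A, C, I — 3.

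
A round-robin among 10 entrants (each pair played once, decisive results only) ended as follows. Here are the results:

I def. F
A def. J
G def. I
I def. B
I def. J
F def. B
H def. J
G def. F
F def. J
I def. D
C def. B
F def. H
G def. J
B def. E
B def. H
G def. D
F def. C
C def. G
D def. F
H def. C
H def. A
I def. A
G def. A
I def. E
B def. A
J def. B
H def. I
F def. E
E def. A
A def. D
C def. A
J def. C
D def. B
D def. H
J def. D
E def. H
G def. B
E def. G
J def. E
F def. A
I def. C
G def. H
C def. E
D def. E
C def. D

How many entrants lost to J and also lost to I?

4

J beat: B, C, D, E.
I beat: A, B, C, D, E, F, J.
Both beat: B, C, D, E — 4.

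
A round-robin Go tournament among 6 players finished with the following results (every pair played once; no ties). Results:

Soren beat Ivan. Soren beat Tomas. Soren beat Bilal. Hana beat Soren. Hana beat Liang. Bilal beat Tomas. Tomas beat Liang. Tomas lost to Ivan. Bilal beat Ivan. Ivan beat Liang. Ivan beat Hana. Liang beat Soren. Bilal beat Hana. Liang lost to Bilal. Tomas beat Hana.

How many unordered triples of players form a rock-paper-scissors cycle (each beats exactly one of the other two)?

6

Of the C(6,3) = 20 triples, the cyclic ones are: {Tomas, Hana, Soren}; {Tomas, Liang, Soren}; {Hana, Bilal, Soren}; {Hana, Ivan, Soren}; {Liang, Bilal, Soren}; {Liang, Ivan, Soren}.
That is 6.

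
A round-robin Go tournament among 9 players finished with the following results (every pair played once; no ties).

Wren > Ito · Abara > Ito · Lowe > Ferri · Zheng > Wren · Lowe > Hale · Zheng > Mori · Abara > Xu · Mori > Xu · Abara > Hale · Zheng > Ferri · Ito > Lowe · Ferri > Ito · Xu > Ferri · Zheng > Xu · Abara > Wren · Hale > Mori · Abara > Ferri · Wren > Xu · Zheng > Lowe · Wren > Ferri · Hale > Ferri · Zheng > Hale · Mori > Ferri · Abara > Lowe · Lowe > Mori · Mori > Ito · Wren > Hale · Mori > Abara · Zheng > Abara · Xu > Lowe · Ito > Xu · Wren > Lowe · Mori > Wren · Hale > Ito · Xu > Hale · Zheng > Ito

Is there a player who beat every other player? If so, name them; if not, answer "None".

Zheng

Zheng has 8 wins out of 8 opponents — a perfect record.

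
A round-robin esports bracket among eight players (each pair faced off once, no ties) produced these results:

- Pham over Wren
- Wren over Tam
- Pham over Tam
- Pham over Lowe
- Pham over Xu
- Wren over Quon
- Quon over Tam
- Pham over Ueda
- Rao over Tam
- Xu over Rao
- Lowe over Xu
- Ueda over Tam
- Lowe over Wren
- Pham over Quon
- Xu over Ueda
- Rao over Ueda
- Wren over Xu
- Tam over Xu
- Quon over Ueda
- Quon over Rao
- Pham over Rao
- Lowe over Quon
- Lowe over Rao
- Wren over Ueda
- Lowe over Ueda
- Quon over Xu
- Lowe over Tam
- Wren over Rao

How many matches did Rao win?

Rao's results: beat Ueda, Tam; lost to Quon, Wren, Xu, Lowe, Pham.
That is 2 wins.

2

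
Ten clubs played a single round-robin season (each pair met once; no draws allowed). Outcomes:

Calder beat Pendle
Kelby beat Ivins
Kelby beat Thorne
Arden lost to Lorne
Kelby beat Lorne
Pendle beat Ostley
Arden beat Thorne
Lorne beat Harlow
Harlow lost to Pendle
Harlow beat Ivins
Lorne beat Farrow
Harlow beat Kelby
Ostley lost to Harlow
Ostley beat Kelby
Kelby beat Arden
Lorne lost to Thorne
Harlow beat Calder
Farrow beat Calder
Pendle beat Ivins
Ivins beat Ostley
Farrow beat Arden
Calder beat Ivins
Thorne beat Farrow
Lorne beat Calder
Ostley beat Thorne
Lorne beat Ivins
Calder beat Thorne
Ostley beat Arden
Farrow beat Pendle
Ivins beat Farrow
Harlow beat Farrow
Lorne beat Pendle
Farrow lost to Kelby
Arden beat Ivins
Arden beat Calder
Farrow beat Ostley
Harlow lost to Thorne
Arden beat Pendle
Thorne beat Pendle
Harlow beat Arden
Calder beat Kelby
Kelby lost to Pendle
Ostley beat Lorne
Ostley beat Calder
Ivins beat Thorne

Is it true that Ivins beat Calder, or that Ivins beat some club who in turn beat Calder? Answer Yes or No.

Yes

Ivins did not beat Calder directly.
Ivins beat Ostley, Thorne, Farrow. Of those, Ostley beat Calder.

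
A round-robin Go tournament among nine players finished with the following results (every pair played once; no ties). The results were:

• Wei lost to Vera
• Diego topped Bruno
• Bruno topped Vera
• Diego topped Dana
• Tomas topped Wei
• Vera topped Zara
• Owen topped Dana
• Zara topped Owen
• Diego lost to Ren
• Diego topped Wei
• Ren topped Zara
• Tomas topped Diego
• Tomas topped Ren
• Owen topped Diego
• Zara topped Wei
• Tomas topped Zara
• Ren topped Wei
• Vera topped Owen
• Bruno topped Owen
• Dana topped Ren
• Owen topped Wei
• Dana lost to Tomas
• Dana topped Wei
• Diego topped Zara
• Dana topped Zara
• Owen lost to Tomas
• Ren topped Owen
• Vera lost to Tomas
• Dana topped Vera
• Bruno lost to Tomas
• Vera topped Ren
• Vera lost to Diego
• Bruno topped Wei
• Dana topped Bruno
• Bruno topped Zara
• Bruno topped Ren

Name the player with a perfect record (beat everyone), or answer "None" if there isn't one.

Tomas has 8 wins out of 8 opponents — a perfect record.

Tomas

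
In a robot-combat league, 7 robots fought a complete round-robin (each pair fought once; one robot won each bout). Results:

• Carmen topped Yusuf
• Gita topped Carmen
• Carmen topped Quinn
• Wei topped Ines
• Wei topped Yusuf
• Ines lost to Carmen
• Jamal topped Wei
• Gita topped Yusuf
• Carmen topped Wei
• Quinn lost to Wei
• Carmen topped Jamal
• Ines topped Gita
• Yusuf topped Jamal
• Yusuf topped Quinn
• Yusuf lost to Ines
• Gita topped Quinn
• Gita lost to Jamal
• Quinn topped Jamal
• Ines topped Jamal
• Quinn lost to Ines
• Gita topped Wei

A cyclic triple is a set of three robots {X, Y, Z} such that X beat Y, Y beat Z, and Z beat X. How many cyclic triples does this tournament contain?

Win totals: Quinn 1, Ines 4, Jamal 2, Yusuf 2, Wei 3, Gita 4, Carmen 5.
A robot with w wins dominates both others in C(w,2) triples; summing gives 0 + 6 + 1 + 1 + 3 + 6 + 10 = 27 transitive triples.
Total triples C(7,3) = 35, so cyclic triples = 35 − 27 = 8.

8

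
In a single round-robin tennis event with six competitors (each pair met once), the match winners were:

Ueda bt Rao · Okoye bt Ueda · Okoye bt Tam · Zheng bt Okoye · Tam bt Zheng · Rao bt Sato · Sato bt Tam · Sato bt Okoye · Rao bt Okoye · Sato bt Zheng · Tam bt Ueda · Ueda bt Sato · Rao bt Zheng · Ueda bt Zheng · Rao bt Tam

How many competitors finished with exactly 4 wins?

Win totals: Sato 3, Ueda 3, Tam 2, Zheng 1, Okoye 2, Rao 4.
Exactly 4: Rao — 1 competitor.

1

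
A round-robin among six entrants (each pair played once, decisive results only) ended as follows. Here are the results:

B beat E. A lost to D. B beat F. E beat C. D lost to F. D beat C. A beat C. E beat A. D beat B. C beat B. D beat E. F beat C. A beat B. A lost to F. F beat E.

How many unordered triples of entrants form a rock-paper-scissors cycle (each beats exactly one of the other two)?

5

Win totals: A 2, B 2, C 1, D 4, E 2, F 4.
An entrant with w wins dominates both others in C(w,2) triples; summing gives 1 + 1 + 0 + 6 + 1 + 6 = 15 transitive triples.
Total triples C(6,3) = 20, so cyclic triples = 20 − 15 = 5.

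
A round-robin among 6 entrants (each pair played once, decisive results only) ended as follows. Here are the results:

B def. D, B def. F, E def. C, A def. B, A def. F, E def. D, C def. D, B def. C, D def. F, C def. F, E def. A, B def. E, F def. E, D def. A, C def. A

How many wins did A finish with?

2

A's results: beat B, F; lost to C, D, E.
That is 2 wins.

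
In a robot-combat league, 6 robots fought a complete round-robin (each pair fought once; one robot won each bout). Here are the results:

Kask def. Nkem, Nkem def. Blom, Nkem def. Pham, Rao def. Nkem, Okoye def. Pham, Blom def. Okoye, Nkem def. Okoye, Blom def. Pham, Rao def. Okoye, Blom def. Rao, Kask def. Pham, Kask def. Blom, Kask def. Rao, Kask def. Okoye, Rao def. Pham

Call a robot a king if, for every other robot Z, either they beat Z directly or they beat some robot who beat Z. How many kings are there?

1

Blom cannot reach Kask in two steps.
Pham cannot reach Blom, Nkem, Rao, Kask, Okoye in two steps.
Nkem cannot reach Kask in two steps.
Rao cannot reach Kask in two steps.
Kask reaches everyone (king).
Okoye cannot reach Blom, Nkem, Rao, Kask in two steps.
Kings: Kask — 1.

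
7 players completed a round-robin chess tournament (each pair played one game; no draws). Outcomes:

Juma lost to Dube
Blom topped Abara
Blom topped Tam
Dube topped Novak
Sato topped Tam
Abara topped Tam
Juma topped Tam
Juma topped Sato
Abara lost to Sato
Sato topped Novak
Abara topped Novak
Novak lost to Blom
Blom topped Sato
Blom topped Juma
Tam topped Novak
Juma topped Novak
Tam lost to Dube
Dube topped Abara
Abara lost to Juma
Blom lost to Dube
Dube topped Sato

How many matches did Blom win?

5

Blom's results: beat Abara, Juma, Tam, Sato, Novak; lost to Dube.
That is 5 wins.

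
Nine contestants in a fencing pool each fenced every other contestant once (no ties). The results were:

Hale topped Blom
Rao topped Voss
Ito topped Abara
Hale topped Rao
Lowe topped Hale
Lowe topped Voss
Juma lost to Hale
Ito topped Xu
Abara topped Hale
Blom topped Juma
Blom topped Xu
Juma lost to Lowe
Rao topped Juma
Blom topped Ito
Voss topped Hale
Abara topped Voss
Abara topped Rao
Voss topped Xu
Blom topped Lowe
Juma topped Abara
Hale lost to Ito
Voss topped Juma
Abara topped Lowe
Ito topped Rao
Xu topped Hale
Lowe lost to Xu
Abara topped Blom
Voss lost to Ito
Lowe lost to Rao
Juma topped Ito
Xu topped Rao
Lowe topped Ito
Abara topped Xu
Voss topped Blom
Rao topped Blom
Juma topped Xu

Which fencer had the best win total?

Win totals: Hale 3, Abara 6, Lowe 4, Voss 4, Blom 4, Rao 4, Juma 3, Ito 5, Xu 3.
Abara leads with 6 wins (next highest: 5).

Abara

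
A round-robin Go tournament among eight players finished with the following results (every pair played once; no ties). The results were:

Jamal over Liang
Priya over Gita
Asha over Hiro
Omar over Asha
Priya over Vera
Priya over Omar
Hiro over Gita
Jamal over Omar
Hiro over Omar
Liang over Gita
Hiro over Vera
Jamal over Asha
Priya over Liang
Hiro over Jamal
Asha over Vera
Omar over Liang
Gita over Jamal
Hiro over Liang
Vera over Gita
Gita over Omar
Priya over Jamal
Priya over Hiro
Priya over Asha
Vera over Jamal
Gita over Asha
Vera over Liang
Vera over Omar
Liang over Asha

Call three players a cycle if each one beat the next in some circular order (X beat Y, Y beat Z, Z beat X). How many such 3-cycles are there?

10

Win totals: Asha 2, Jamal 3, Vera 4, Omar 2, Priya 7, Hiro 5, Gita 3, Liang 2.
A player with w wins dominates both others in C(w,2) triples; summing gives 1 + 3 + 6 + 1 + 21 + 10 + 3 + 1 = 46 transitive triples.
Total triples C(8,3) = 56, so cyclic triples = 56 − 46 = 10.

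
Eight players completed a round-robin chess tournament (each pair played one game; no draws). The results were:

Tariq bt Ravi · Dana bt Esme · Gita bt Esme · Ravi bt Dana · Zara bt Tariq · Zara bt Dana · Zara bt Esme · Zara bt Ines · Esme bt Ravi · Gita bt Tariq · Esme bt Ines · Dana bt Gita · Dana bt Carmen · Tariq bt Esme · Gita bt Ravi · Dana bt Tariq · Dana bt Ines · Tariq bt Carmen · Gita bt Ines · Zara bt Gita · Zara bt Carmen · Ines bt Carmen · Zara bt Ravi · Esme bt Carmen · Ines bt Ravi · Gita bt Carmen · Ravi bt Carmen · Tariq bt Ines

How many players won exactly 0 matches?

Win totals: Ravi 2, Tariq 4, Dana 5, Zara 7, Ines 2, Carmen 0, Esme 3, Gita 5.
Exactly 0: Carmen — 1 player.

1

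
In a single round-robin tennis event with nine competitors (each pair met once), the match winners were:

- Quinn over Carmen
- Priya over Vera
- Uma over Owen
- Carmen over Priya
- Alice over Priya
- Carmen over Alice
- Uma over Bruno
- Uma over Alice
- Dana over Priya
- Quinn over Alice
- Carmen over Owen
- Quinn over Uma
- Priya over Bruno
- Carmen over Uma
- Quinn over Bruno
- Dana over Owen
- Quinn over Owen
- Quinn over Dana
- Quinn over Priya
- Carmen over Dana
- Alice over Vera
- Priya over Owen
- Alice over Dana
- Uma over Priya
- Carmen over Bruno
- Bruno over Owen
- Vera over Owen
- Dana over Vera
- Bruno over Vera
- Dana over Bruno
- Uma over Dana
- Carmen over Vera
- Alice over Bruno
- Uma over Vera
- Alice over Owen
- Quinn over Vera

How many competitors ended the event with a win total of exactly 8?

1

Win totals: Vera 1, Uma 6, Bruno 2, Priya 3, Dana 4, Owen 0, Carmen 7, Alice 5, Quinn 8.
Exactly 8: Quinn — 1 competitor.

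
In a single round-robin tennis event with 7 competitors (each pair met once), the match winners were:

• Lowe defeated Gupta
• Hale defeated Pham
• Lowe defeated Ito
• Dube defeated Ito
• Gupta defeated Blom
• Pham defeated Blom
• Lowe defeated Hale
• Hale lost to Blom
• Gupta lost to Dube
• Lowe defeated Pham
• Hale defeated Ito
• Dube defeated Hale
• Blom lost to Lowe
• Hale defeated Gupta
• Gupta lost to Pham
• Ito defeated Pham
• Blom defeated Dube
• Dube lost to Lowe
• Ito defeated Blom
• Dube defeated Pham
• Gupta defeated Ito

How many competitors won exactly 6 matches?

1

Win totals: Gupta 2, Hale 3, Lowe 6, Ito 2, Dube 4, Blom 2, Pham 2.
Exactly 6: Lowe — 1 competitor.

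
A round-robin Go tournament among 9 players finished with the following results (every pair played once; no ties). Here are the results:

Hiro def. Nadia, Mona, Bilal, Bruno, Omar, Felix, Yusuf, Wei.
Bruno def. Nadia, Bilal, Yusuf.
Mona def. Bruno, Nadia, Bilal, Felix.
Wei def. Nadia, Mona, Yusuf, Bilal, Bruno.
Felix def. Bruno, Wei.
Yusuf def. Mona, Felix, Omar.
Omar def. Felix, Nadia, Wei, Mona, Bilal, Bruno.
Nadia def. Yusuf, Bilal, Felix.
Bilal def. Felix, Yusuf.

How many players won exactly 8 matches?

1

Win totals: Omar 6, Nadia 3, Felix 2, Bilal 2, Yusuf 3, Bruno 3, Mona 4, Hiro 8, Wei 5.
Exactly 8: Hiro — 1 player.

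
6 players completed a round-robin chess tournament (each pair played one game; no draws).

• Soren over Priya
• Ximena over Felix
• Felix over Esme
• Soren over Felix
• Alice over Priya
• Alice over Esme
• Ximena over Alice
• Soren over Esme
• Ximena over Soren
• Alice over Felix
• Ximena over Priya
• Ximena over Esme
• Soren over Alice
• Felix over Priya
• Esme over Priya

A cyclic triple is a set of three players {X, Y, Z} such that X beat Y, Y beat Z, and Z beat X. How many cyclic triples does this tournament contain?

Of the C(6,3) = 20 triples, the cyclic ones are: none.
That is 0.

0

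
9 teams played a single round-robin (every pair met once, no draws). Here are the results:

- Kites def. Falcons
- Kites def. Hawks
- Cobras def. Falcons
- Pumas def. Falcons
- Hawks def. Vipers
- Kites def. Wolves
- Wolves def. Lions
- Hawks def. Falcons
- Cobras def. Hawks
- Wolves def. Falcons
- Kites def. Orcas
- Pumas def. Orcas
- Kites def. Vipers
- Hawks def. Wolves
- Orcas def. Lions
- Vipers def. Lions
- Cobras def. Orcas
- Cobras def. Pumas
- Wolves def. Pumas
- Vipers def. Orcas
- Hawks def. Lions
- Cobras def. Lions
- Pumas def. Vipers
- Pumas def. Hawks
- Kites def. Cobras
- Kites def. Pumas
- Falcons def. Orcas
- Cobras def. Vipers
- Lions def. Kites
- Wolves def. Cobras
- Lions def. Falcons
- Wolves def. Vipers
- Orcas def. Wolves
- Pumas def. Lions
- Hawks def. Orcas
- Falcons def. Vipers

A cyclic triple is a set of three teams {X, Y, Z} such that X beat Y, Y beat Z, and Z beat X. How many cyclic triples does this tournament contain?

14

Win totals: Wolves 5, Pumas 5, Kites 7, Hawks 5, Cobras 6, Falcons 2, Vipers 2, Lions 2, Orcas 2.
A team with w wins dominates both others in C(w,2) triples; summing gives 10 + 10 + 21 + 10 + 15 + 1 + 1 + 1 + 1 = 70 transitive triples.
Total triples C(9,3) = 84, so cyclic triples = 84 − 70 = 14.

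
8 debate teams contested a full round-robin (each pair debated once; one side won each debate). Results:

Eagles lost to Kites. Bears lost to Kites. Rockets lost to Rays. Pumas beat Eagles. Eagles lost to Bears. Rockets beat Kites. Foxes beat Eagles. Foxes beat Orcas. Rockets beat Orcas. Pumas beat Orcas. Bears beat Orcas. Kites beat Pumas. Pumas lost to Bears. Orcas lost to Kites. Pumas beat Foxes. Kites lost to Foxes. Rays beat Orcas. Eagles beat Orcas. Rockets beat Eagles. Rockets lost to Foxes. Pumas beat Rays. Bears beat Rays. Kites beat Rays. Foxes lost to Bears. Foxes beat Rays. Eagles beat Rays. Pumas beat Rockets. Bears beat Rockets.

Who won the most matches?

Bears

Win totals: Kites 5, Rays 2, Bears 6, Rockets 3, Foxes 5, Orcas 0, Pumas 5, Eagles 2.
Bears leads with 6 wins (next highest: 5).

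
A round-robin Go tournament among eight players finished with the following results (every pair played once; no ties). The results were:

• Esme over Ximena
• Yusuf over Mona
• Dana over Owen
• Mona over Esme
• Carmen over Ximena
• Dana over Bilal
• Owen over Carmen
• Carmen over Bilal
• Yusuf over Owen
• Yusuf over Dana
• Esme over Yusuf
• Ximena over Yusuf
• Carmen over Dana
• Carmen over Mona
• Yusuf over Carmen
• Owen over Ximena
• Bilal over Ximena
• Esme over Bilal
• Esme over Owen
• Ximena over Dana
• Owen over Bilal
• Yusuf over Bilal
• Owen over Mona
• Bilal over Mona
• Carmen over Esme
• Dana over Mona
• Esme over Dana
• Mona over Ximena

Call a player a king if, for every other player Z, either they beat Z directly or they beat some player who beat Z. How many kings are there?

Esme reaches everyone (king).
Ximena cannot reach Esme in two steps.
Mona cannot reach Carmen in two steps.
Dana cannot reach Yusuf in two steps.
Owen reaches everyone (king).
Bilal cannot reach Owen, Carmen in two steps.
Yusuf reaches everyone (king).
Carmen reaches everyone (king).
Kings: Esme, Owen, Yusuf, Carmen — 4.

4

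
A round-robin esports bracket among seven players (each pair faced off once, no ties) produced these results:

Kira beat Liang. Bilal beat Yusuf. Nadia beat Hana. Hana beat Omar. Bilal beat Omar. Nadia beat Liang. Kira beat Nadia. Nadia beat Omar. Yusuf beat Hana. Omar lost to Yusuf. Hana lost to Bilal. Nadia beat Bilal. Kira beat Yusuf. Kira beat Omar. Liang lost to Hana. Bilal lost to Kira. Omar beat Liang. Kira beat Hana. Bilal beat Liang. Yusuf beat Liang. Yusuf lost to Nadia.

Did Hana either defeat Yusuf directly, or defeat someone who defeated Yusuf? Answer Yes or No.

Hana did not beat Yusuf directly.
Hana beat Liang, Omar, but each of them lost to Yusuf. No two-step path.

No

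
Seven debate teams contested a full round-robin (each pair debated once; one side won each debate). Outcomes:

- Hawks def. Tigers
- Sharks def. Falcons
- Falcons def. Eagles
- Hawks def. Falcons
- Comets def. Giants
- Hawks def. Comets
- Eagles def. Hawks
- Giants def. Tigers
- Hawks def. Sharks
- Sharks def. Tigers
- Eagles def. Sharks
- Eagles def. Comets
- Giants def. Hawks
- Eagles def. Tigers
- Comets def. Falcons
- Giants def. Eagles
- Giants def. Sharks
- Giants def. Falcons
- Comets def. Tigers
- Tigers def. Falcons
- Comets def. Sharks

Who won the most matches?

Giants

Win totals: Hawks 4, Eagles 4, Giants 5, Comets 4, Sharks 2, Falcons 1, Tigers 1.
Giants leads with 5 wins (next highest: 4).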